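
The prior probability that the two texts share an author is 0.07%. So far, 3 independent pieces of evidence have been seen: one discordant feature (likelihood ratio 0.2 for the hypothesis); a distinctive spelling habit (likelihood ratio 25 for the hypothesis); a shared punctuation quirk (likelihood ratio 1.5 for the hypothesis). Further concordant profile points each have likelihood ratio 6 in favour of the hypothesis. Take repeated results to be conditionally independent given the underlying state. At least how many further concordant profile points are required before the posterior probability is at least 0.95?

5

Prior odds = 0.0007/0.9993 = 7/9993.
Combined Bayes factor of the evidence already in hand = 0.2 × 25 × 1.5 = 7.5.
Odds after that evidence = (7/9993) × 7.5 = 35/6662.
Target odds = 0.95/0.05 = 19.
Need 6ⁿ ≥ 19 ÷ (35/6662) = 126578/35.
6⁴ = 1296 falls short of 126578/35 but 6⁵ = 7776 reaches it, so n = 5.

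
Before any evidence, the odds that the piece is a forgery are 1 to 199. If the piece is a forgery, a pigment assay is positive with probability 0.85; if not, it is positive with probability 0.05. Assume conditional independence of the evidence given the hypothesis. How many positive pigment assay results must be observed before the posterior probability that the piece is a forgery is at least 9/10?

Prior odds = 1/199.
Likelihood ratio of a positive = 0.85/0.05 = 17.
Target posterior odds = 0.9/0.1 = 9.
Require 17ⁿ ≥ 9 ÷ (1/199) = 1791.
17² = 289 falls short of 1791 but 17³ = 4913 reaches it, so n = 3.

3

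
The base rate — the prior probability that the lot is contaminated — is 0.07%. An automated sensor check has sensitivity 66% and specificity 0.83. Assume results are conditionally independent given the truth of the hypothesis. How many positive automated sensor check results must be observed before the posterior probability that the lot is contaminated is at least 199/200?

Prior odds: 0.0007 ÷ 0.9993 = 7/9993.
False-positive rate = 1 − 0.83 = 0.17; likelihood ratio of a positive = 0.66/0.17 = 66/17.
Target odds: 0.995 ÷ 0.005 = 199.
Need (7/9993) × (66/17)ⁿ ≥ 199, i.e. (66/17)ⁿ ≥ 1988607/7.
(66/17)⁹ ≈200380 falls short of 1988607/7 but (66/17)¹⁰ ≈777947 reaches it, so n = 10.

10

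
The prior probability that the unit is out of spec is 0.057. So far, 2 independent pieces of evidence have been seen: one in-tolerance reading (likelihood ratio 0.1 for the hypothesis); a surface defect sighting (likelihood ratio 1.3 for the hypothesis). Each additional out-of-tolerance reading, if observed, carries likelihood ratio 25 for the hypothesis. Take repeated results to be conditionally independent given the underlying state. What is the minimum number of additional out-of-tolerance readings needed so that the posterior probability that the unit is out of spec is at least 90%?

Prior odds = 0.057/0.943 = 57/943.
Combined Bayes factor of the evidence already in hand = 0.1 × 1.3 = 0.13.
Odds after that evidence = (57/943) × 0.13 = 741/94300.
Target odds = 0.9/0.1 = 9.
Need 25ⁿ ≥ 9 ÷ (741/94300) = 282900/247.
25² = 625 falls short of 282900/247 but 25³ = 15625 reaches it, so n = 3.

3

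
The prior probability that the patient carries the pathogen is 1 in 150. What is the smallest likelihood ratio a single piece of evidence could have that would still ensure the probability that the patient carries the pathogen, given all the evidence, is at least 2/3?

298

Prior odds = (1/150)/(149/150) = 1/149.
Target odds = (2/3)/(1/3) = 2.
Required Bayes factor = 2 ÷ (1/149) = 298.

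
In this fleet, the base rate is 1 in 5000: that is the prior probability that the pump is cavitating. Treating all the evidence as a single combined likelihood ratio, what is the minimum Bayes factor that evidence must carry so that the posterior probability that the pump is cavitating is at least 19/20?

94981

Prior odds = 0.0002/0.9998 = 1/4999.
Target odds = 0.95/0.05 = 19.
Required Bayes factor = 19 ÷ (1/4999) = 94981.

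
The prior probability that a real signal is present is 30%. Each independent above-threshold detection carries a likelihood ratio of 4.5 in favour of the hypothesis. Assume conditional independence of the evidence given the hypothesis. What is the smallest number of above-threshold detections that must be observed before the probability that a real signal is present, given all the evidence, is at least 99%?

4

Prior odds = 0.3/0.7 = 3/7.
Likelihood ratio per above-threshold detection = 4.5.
Target posterior odds = 0.99/0.01 = 99.
Require 4.5ⁿ ≥ 99 ÷ (3/7) = 231.
4.5³ = 91.125 falls short of 231 but 4.5⁴ = 410.0625 reaches it, so n = 4.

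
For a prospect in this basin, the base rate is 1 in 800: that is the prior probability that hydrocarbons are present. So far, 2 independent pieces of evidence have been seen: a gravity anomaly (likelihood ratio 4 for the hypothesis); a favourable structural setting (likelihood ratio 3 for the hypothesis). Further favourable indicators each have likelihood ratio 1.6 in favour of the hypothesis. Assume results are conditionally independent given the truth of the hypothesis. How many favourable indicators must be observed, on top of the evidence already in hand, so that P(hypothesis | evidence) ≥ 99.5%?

Prior odds = 0.00125/0.99875 = 1/799.
Combined Bayes factor of the evidence already in hand = 4 × 3 = 12.
Odds after that evidence = (1/799) × 12 = 12/799.
Target odds = 0.995/0.005 = 199.
Need 1.6ⁿ ≥ 199 ÷ (12/799) = 159001/12.
1.6²⁰ ≈12089.3 falls short of 159001/12 but 1.6²¹ ≈19342.8 reaches it, so n = 21.

21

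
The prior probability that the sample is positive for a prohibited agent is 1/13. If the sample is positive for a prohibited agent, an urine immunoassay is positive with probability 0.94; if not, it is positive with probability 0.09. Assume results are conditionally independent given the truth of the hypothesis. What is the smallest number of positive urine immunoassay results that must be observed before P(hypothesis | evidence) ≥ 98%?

3

Prior odds: (1/13) ÷ (12/13) = 1/12.
Likelihood ratio of a positive = 0.94/0.09 = 94/9.
Target posterior odds = 0.98/0.02 = 49.
Need (1/12) × (94/9)ⁿ ≥ 49, i.e. (94/9)ⁿ ≥ 588.
(94/9)² = 8836/81 falls short of 588 but (94/9)³ = 830584/729 reaches it, so n = 3.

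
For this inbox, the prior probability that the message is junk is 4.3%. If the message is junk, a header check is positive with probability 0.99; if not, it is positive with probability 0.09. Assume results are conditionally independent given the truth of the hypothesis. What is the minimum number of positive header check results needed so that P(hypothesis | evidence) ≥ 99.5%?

Prior odds = 0.043/0.957 = 43/957.
Likelihood ratio of a positive = 0.99/0.09 = 11.
Target posterior odds = 0.995/0.005 = 199.
Require 11ⁿ ≥ 199 ÷ (43/957) = 190443/43.
11³ = 1331 falls short of 190443/43 but 11⁴ = 14641 reaches it, so n = 4.

4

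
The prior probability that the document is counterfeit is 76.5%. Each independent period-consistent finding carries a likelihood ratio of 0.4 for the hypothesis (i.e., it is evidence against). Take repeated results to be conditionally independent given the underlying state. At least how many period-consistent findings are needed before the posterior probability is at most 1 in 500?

Prior odds = 0.765/0.235 = 153/47.
Likelihood ratio per period-consistent finding = 0.4.
Target posterior odds = 0.002/0.998 = 1/499.
Need (153/47) × 0.4ⁿ ≤ 1/499, i.e. 0.4ⁿ ≤ 47/76347.
0.4⁸ = 256/390625 is still above 47/76347 but 0.4⁹ = 512/1953125 is at or below it, so n = 9.

9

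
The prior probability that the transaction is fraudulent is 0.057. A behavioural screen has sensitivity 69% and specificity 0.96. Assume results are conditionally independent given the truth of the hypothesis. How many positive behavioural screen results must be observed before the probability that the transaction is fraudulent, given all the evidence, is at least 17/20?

2

Prior odds: 0.057 ÷ 0.943 = 57/943.
False-positive rate = 1 − 0.96 = 0.04; likelihood ratio of a positive = 0.69/0.04 = 17.25.
Target posterior odds = 0.85/0.15 = 17/3.
Require 17.25ⁿ ≥ 17/3 ÷ (57/943) = 16031/171.
17.25¹ = 17.25 falls short of 16031/171 but 17.25² = 297.5625 reaches it, so n = 2.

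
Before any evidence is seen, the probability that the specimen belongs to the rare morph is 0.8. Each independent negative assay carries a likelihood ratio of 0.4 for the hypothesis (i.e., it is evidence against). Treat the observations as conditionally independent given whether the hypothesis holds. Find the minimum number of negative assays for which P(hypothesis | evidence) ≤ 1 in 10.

Prior odds = 0.8/0.2 = 4.
Likelihood ratio per negative assay = 0.4.
Target posterior odds = 0.1/0.9 = 1/9.
Require 0.4ⁿ ≤ 1/9 ÷ 4 = 1/36.
0.4³ = 0.064 is still above 1/36 but 0.4⁴ = 0.0256 is at or below it, so n = 4.

4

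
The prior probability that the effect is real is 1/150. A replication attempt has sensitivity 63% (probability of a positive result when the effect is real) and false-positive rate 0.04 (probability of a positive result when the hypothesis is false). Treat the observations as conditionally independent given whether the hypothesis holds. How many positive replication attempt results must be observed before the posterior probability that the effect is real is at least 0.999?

Prior odds: (1/150) ÷ (149/150) = 1/149.
Likelihood ratio of a positive result = 0.63/0.04 = 15.75.
Target odds: 0.999 ÷ 0.001 = 999.
Need (1/149) × 15.75ⁿ ≥ 999, i.e. 15.75ⁿ ≥ 148851.
15.75⁴ = 15752961/256 falls short of 148851 but 15.75⁵ = 992436543/1024 reaches it, so n = 5.

5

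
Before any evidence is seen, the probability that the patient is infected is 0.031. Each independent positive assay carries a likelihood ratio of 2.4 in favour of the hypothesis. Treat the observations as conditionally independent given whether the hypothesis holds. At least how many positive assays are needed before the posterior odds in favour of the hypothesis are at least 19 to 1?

Prior odds: 0.031 ÷ 0.969 = 31/969.
Likelihood ratio per positive assay = 2.4.
Target odds = 19.
Need (31/969) × 2.4ⁿ ≥ 19, i.e. 2.4ⁿ ≥ 18411/31.
2.4⁷ = 35831808/78125 falls short of 18411/31 but 2.4⁸ = 429981696/390625 reaches it, so n = 8.

8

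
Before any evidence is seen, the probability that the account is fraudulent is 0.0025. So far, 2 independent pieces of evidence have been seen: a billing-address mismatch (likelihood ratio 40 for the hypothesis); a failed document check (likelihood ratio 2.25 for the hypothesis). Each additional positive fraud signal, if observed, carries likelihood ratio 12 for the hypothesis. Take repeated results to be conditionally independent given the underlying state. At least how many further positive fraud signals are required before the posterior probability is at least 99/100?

Prior odds = 0.0025/0.9975 = 1/399.
Combined Bayes factor of the evidence already in hand = 40 × 2.25 = 90.
Odds after that evidence = (1/399) × 90 = 30/133.
Target odds = 0.99/0.01 = 99.
Need 12ⁿ ≥ 99 ÷ (30/133) = 438.9.
12² = 144 falls short of 438.9 but 12³ = 1728 reaches it, so n = 3.

3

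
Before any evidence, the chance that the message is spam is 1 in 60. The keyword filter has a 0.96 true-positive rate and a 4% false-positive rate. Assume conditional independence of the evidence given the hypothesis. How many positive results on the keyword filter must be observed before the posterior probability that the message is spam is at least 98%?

Prior odds: (1/60) ÷ (59/60) = 1/59.
Likelihood ratio of a positive result = 0.96/0.04 = 24.
Target odds: 0.98 ÷ 0.02 = 49.
Need (1/59) × 24ⁿ ≥ 49, i.e. 24ⁿ ≥ 2891.
24² = 576 falls short of 2891 but 24³ = 13824 reaches it, so n = 3.

3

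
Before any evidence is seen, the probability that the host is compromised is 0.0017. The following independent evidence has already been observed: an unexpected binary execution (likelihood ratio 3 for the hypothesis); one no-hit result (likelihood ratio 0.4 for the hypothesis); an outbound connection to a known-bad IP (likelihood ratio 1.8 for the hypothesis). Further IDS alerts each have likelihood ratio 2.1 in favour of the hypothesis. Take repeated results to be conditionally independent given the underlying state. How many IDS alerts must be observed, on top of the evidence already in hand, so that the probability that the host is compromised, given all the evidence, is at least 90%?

Prior odds = 0.0017/0.9983 = 17/9983.
Combined Bayes factor of the evidence already in hand = 3 × 0.4 × 1.8 = 2.16.
Odds after that evidence = (17/9983) × 2.16 = 918/249575.
Target odds = 0.9/0.1 = 9.
Need 2.1ⁿ ≥ 9 ÷ (918/249575) = 249575/102.
2.1¹⁰ ≈1667.99 falls short of 249575/102 but 2.1¹¹ ≈3502.78 reaches it, so n = 11.

11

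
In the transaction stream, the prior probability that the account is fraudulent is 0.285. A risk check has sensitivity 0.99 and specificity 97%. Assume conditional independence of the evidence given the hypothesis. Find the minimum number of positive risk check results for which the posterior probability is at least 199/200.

2

Prior odds = 0.285/0.715 = 57/143.
False-positive rate = 1 − 0.97 = 0.03; likelihood ratio of a positive = 0.99/0.03 = 33.
Target odds: 0.995 ÷ 0.005 = 199.
Need (57/143) × 33ⁿ ≥ 199, i.e. 33ⁿ ≥ 28457/57.
33¹ = 33 falls short of 28457/57 but 33² = 1089 reaches it, so n = 2.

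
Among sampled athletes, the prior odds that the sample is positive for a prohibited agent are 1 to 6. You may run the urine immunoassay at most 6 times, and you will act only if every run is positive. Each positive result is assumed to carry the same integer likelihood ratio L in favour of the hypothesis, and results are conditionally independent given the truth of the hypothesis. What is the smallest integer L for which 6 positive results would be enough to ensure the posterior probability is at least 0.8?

2

Prior odds = 1/6.
Target odds = 0.8/0.2 = 4.
Need L⁶ ≥ 4 ÷ (1/6) = 24.
1⁶ = 1 < 24 ≤ 64 = 2⁶, so L = 2.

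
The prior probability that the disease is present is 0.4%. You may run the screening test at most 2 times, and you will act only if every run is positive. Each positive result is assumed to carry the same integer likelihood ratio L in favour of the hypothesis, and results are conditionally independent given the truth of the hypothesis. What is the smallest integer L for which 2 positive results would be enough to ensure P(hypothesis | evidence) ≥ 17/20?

Prior odds = 0.004/0.996 = 1/249.
Target odds = 0.85/0.15 = 17/3.
Need L² ≥ 17/3 ÷ (1/249) = 1411.
37² = 1369 < 1411 ≤ 1444 = 38², so L = 38.

38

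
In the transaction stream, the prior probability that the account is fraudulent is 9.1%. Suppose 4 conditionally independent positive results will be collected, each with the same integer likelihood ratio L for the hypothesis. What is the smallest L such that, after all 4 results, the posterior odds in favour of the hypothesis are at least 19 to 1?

Prior odds = 0.091/0.909 = 91/909.
Target odds = 19.
Need L⁴ ≥ 19 ÷ (91/909) = 17271/91.
3⁴ = 81 < 17271/91 ≤ 256 = 4⁴, so L = 4.

4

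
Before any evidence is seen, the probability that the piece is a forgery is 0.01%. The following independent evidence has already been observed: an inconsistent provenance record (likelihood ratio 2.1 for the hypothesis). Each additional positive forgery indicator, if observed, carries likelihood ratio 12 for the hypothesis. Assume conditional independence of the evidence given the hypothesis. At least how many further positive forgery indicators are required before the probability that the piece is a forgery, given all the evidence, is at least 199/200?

6

Prior odds = 0.0001/0.9999 = 1/9999.
Bayes factor of the evidence already in hand = 2.1.
Odds after that evidence = (1/9999) × 2.1 = 7/33330.
Target odds = 0.995/0.005 = 199.
Need 12ⁿ ≥ 199 ÷ (7/33330) = 6632670/7.
12⁵ = 248832 falls short of 6632670/7 but 12⁶ = 2985984 reaches it, so n = 6.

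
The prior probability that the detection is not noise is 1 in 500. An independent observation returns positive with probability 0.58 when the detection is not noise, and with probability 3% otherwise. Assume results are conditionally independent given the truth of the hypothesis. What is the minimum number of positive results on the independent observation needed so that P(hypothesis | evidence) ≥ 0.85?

Prior odds: 0.002 ÷ 0.998 = 1/499.
Likelihood ratio of a positive result = 0.58/0.03 = 58/3.
Target odds: 0.85 ÷ 0.15 = 17/3.
Need (1/499) × (58/3)ⁿ ≥ 17/3, i.e. (58/3)ⁿ ≥ 8483/3.
(58/3)² = 3364/9 falls short of 8483/3 but (58/3)³ = 195112/27 reaches it, so n = 3.

3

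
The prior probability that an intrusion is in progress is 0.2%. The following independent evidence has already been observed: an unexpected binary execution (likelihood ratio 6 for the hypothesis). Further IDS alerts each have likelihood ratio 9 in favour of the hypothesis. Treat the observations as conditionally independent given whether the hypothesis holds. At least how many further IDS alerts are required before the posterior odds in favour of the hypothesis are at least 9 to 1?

4

Prior odds = 0.002/0.998 = 1/499.
Bayes factor of the evidence already in hand = 6.
Odds after that evidence = (1/499) × 6 = 6/499.
Target odds = 9.
Need 9ⁿ ≥ 9 ÷ (6/499) = 748.5.
9³ = 729 falls short of 748.5 but 9⁴ = 6561 reaches it, so n = 4.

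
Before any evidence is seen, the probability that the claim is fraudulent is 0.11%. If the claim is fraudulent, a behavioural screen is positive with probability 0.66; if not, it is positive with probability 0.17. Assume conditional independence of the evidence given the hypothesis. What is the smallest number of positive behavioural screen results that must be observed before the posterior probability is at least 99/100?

9

Prior odds: 0.0011 ÷ 0.9989 = 11/9989.
Likelihood ratio of a positive = 0.66/0.17 = 66/17.
Target odds: 0.99 ÷ 0.01 = 99.
Need (11/9989) × (66/17)ⁿ ≥ 99, i.e. (66/17)ⁿ ≥ 89901.
(66/17)⁸ ≈51613.1 falls short of 89901 but (66/17)⁹ ≈200380 reaches it, so n = 9.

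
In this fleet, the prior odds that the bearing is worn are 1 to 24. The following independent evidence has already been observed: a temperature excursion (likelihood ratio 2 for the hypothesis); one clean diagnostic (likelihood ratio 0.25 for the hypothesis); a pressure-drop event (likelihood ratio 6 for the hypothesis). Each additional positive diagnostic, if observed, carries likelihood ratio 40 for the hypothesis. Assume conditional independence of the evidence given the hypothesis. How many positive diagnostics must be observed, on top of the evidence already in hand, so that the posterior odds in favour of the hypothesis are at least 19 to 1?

2

Prior odds = 1/24.
Combined Bayes factor of the evidence already in hand = 2 × 0.25 × 6 = 3.
Odds after that evidence = (1/24) × 3 = 0.125.
Target odds = 19.
Need 40ⁿ ≥ 19 ÷ 0.125 = 152.
40¹ = 40 falls short of 152 but 40² = 1600 reaches it, so n = 2.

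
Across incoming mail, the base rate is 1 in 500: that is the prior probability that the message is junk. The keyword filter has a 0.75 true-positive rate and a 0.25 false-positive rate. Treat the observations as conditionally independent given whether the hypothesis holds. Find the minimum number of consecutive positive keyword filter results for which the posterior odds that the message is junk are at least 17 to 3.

8

Prior odds = 0.002/0.998 = 1/499.
Likelihood ratio of a positive result = 0.75/0.25 = 3.
Target odds = 17/3.
Require 3ⁿ ≥ 17/3 ÷ (1/499) = 8483/3.
3⁷ = 2187 falls short of 8483/3 but 3⁸ = 6561 reaches it, so n = 8.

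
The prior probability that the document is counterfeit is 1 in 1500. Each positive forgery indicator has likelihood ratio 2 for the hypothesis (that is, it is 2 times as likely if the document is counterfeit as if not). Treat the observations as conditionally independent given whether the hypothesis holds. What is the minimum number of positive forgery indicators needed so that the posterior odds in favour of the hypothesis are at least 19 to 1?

15

Prior odds = (1/1500)/(1499/1500) = 1/1499.
Likelihood ratio per positive forgery indicator = 2.
Target odds = 19.
Require 2ⁿ ≥ 19 ÷ (1/1499) = 28481.
2¹⁴ = 16384 falls short of 28481 but 2¹⁵ = 32768 reaches it, so n = 15.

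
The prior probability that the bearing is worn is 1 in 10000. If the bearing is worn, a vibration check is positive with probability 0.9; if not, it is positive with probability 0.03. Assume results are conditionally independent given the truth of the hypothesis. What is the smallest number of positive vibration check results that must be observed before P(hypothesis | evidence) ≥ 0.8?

Prior odds = 0.0001/0.9999 = 1/9999.
Likelihood ratio of a positive = 0.9/0.03 = 30.
Target odds: 0.8 ÷ 0.2 = 4.
Need (1/9999) × 30ⁿ ≥ 4, i.e. 30ⁿ ≥ 39996.
30³ = 27000 falls short of 39996 but 30⁴ = 810000 reaches it, so n = 4.

4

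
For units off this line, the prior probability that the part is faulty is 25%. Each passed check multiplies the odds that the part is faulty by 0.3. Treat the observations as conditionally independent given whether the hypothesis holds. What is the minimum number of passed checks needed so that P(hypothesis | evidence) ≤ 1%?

Prior odds = 0.25/0.75 = 1/3.
Likelihood ratio per passed check = 0.3.
Target odds: 0.01 ÷ 0.99 = 1/99.
Need (1/3) × 0.3ⁿ ≤ 1/99, i.e. 0.3ⁿ ≤ 1/33.
0.3² = 0.09 is still above 1/33 but 0.3³ = 0.027 is at or below it, so n = 3.

3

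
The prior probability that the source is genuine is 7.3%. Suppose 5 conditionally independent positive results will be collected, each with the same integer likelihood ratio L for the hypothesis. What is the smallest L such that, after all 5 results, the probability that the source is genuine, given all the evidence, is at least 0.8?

Prior odds = 0.073/0.927 = 73/927.
Target odds = 0.8/0.2 = 4.
Need L⁵ ≥ 4 ÷ (73/927) = 3708/73.
2⁵ = 32 < 3708/73 ≤ 243 = 3⁵, so L = 3.

3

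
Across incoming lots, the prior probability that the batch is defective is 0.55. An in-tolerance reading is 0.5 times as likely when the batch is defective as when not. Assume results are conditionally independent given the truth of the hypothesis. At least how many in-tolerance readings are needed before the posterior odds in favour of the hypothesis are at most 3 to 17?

Prior odds = 0.55/0.45 = 11/9.
Likelihood ratio per in-tolerance reading = 0.5.
Target odds = 3/17.
Need (11/9) × 0.5ⁿ ≤ 3/17, i.e. 0.5ⁿ ≤ 27/187.
0.5² = 0.25 is still above 27/187 but 0.5³ = 0.125 is at or below it, so n = 3.

3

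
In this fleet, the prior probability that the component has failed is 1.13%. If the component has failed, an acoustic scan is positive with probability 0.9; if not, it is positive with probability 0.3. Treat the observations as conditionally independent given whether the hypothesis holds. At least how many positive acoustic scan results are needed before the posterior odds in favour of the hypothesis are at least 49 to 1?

8

Prior odds = 0.0113/0.9887 = 113/9887.
Likelihood ratio of a positive = 0.9/0.3 = 3.
Target odds = 49.
Need (113/9887) × 3ⁿ ≥ 49, i.e. 3ⁿ ≥ 484463/113.
3⁷ = 2187 falls short of 484463/113 but 3⁸ = 6561 reaches it, so n = 8.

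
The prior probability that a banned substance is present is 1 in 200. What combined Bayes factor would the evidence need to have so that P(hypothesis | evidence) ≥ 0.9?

Prior odds = 0.005/0.995 = 1/199.
Target odds = 0.9/0.1 = 9.
Required Bayes factor = 9 ÷ (1/199) = 1791.

1791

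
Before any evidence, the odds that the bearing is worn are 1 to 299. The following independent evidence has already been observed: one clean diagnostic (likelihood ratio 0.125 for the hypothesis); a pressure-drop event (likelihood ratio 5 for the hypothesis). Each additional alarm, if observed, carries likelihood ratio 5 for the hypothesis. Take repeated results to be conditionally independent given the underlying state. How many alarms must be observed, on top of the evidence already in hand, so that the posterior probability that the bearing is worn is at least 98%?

Prior odds = 1/299.
Combined Bayes factor of the evidence already in hand = 0.125 × 5 = 0.625.
Odds after that evidence = (1/299) × 0.625 = 5/2392.
Target odds = 0.98/0.02 = 49.
Need 5ⁿ ≥ 49 ÷ (5/2392) = 23441.6.
5⁶ = 15625 falls short of 23441.6 but 5⁷ = 78125 reaches it, so n = 7.

7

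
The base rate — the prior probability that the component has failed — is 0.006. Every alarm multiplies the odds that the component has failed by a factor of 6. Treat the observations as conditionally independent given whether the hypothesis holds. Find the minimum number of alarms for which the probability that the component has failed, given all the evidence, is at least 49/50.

6

Prior odds = 0.006/0.994 = 3/497.
Likelihood ratio per alarm = 6.
Target odds: 0.98 ÷ 0.02 = 49.
Need (3/497) × 6ⁿ ≥ 49, i.e. 6ⁿ ≥ 24353/3.
6⁵ = 7776 falls short of 24353/3 but 6⁶ = 46656 reaches it, so n = 6.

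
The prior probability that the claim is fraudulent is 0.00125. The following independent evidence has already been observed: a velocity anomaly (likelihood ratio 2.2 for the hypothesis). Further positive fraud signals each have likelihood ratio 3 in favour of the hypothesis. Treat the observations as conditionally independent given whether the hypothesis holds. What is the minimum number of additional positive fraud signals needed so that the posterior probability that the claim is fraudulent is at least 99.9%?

12

Prior odds = 0.00125/0.99875 = 1/799.
Bayes factor of the evidence already in hand = 2.2.
Odds after that evidence = (1/799) × 2.2 = 11/3995.
Target odds = 0.999/0.001 = 999.
Need 3ⁿ ≥ 999 ÷ (11/3995) = 3991005/11.
3¹¹ = 177147 falls short of 3991005/11 but 3¹² = 531441 reaches it, so n = 12.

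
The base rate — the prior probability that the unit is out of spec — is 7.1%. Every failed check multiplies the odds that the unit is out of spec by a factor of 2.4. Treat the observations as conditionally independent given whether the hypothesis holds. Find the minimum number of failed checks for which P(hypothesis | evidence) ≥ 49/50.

8

Prior odds: 0.071 ÷ 0.929 = 71/929.
Likelihood ratio per failed check = 2.4.
Target posterior odds = 0.98/0.02 = 49.
Need (71/929) × 2.4ⁿ ≥ 49, i.e. 2.4ⁿ ≥ 45521/71.
2.4⁷ = 35831808/78125 falls short of 45521/71 but 2.4⁸ = 429981696/390625 reaches it, so n = 8.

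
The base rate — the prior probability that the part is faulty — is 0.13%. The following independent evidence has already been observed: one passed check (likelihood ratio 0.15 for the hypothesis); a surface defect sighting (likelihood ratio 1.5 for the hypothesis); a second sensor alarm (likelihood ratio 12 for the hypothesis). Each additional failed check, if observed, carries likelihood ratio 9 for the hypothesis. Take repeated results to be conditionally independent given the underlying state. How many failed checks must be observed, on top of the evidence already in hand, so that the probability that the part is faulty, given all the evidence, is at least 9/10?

4

Prior odds = 0.0013/0.9987 = 13/9987.
Combined Bayes factor of the evidence already in hand = 0.15 × 1.5 × 12 = 2.7.
Odds after that evidence = (13/9987) × 2.7 = 117/33290.
Target odds = 0.9/0.1 = 9.
Need 9ⁿ ≥ 9 ÷ (117/33290) = 33290/13.
9³ = 729 falls short of 33290/13 but 9⁴ = 6561 reaches it, so n = 4.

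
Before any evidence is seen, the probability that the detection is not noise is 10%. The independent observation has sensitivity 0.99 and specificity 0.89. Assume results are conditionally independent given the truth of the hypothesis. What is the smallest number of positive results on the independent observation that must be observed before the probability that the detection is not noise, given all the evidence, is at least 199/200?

Prior odds: 0.1 ÷ 0.9 = 1/9.
False-positive rate = 1 − 0.89 = 0.11; likelihood ratio of a positive = 0.99/0.11 = 9.
Target posterior odds = 0.995/0.005 = 199.
Require 9ⁿ ≥ 199 ÷ (1/9) = 1791.
9³ = 729 falls short of 1791 but 9⁴ = 6561 reaches it, so n = 4.

4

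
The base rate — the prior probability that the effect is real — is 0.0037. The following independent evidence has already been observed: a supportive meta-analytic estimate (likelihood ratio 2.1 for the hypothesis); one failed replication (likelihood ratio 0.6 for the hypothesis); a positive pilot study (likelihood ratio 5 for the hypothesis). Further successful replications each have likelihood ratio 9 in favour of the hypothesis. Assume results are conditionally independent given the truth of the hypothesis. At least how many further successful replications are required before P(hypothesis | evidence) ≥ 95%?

Prior odds = 0.0037/0.9963 = 37/9963.
Combined Bayes factor of the evidence already in hand = 2.1 × 0.6 × 5 = 6.3.
Odds after that evidence = (37/9963) × 6.3 = 259/11070.
Target odds = 0.95/0.05 = 19.
Need 9ⁿ ≥ 19 ÷ (259/11070) = 210330/259.
9³ = 729 falls short of 210330/259 but 9⁴ = 6561 reaches it, so n = 4.

4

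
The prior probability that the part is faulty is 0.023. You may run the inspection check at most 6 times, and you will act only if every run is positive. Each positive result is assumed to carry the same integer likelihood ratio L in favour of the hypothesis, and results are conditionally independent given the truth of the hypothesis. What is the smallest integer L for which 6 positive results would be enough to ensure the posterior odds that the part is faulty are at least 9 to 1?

3

Prior odds = 0.023/0.977 = 23/977.
Target odds = 9.
Need L⁶ ≥ 9 ÷ (23/977) = 8793/23.
2⁶ = 64 < 8793/23 ≤ 729 = 3⁶, so L = 3.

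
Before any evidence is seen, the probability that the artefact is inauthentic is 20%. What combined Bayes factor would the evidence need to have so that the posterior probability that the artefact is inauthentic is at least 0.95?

76

Prior odds = 0.2/0.8 = 0.25.
Target odds = 0.95/0.05 = 19.
Required Bayes factor = 19 ÷ 0.25 = 76.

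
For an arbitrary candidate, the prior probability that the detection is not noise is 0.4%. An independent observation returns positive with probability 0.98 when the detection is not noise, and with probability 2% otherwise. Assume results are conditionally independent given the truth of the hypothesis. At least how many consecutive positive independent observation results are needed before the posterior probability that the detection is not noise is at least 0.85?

Prior odds = 0.004/0.996 = 1/249.
Likelihood ratio of a positive result = 0.98/0.02 = 49.
Target odds: 0.85 ÷ 0.15 = 17/3.
Require 49ⁿ ≥ 17/3 ÷ (1/249) = 1411.
49¹ = 49 falls short of 1411 but 49² = 2401 reaches it, so n = 2.

2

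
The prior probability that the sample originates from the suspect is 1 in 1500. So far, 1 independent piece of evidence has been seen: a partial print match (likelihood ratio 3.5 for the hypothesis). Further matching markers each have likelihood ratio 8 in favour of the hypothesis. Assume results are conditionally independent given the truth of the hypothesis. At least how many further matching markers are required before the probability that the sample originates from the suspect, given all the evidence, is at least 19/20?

5

Prior odds = (1/1500)/(1499/1500) = 1/1499.
Bayes factor of the evidence already in hand = 3.5.
Odds after that evidence = (1/1499) × 3.5 = 7/2998.
Target odds = 0.95/0.05 = 19.
Need 8ⁿ ≥ 19 ÷ (7/2998) = 56962/7.
8⁴ = 4096 falls short of 56962/7 but 8⁵ = 32768 reaches it, so n = 5.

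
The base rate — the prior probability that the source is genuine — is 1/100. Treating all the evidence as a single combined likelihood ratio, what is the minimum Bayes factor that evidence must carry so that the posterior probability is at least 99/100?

9801

Prior odds = 0.01/0.99 = 1/99.
Target odds = 0.99/0.01 = 99.
Required Bayes factor = 99 ÷ (1/99) = 9801.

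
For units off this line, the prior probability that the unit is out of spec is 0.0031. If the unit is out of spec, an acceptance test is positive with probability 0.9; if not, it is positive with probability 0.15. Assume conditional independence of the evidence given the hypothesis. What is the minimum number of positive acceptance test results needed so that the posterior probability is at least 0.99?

6

Prior odds = 0.0031/0.9969 = 31/9969.
Likelihood ratio of a positive = 0.9/0.15 = 6.
Target posterior odds = 0.99/0.01 = 99.
Need (31/9969) × 6ⁿ ≥ 99, i.e. 6ⁿ ≥ 986931/31.
6⁵ = 7776 falls short of 986931/31 but 6⁶ = 46656 reaches it, so n = 6.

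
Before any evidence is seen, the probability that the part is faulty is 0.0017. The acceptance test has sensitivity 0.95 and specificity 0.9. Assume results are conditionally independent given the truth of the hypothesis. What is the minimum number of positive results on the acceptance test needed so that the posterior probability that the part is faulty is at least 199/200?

6

Prior odds: 0.0017 ÷ 0.9983 = 17/9983.
False-positive rate = 1 − 0.9 = 0.1; likelihood ratio of a positive = 0.95/0.1 = 9.5.
Target odds: 0.995 ÷ 0.005 = 199.
Require 9.5ⁿ ≥ 199 ÷ (17/9983) = 1986617/17.
9.5⁵ = 77378.09375 falls short of 1986617/17 but 9.5⁶ = 47045881/64 reaches it, so n = 6.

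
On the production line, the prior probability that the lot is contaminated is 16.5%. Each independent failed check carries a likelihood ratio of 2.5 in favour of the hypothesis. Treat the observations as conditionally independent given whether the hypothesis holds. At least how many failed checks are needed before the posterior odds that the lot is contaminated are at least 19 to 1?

5

Prior odds = 0.165/0.835 = 33/167.
Likelihood ratio per failed check = 2.5.
Target odds = 19.
Need (33/167) × 2.5ⁿ ≥ 19, i.e. 2.5ⁿ ≥ 3173/33.
2.5⁴ = 39.0625 falls short of 3173/33 but 2.5⁵ = 97.65625 reaches it, so n = 5.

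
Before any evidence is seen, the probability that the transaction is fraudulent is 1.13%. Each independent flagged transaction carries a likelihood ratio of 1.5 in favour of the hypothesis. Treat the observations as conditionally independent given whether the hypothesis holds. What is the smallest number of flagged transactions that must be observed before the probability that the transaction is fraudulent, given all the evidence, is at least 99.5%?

25

Prior odds: 0.0113 ÷ 0.9887 = 113/9887.
Likelihood ratio per flagged transaction = 1.5.
Target posterior odds = 0.995/0.005 = 199.
Need (113/9887) × 1.5ⁿ ≥ 199, i.e. 1.5ⁿ ≥ 1967513/113.
1.5²⁴ ≈16834.1 falls short of 1967513/113 but 1.5²⁵ ≈25251.2 reaches it, so n = 25.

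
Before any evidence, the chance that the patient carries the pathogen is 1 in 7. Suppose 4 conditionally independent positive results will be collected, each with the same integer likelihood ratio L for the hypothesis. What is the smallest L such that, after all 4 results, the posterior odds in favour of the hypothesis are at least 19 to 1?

Prior odds = (1/7)/(6/7) = 1/6.
Target odds = 19.
Need L⁴ ≥ 19 ÷ (1/6) = 114.
3⁴ = 81 < 114 ≤ 256 = 4⁴, so L = 4.

4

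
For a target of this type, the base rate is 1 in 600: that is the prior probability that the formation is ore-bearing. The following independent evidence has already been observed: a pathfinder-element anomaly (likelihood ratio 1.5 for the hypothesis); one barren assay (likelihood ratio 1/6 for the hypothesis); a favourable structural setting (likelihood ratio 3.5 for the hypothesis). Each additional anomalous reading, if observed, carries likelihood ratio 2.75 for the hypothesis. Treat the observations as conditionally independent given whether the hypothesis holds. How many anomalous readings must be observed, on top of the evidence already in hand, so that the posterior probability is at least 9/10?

Prior odds = (1/600)/(599/600) = 1/599.
Combined Bayes factor of the evidence already in hand = 1.5 × (1/6) × 3.5 = 0.875.
Odds after that evidence = (1/599) × 0.875 = 7/4792.
Target odds = 0.9/0.1 = 9.
Need 2.75ⁿ ≥ 9 ÷ (7/4792) = 43128/7.
2.75⁸ = 214358881/65536 falls short of 43128/7 but 2.75⁹ ≈8994.86 reaches it, so n = 9.

9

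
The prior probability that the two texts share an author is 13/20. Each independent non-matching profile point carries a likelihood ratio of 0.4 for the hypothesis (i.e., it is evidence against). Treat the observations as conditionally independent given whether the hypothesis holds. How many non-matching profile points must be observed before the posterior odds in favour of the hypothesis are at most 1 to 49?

Prior odds = 0.65/0.35 = 13/7.
Likelihood ratio per non-matching profile point = 0.4.
Target odds = 1/49.
Require 0.4ⁿ ≤ 1/49 ÷ (13/7) = 1/91.
0.4⁴ = 0.0256 is still above 1/91 but 0.4⁵ = 0.01024 is at or below it, so n = 5.

5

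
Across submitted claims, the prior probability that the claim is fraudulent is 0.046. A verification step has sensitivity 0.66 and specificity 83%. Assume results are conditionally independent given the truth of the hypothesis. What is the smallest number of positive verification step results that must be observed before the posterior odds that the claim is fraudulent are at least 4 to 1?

4

Prior odds = 0.046/0.954 = 23/477.
False-positive rate = 1 − 0.83 = 0.17; likelihood ratio of a positive = 0.66/0.17 = 66/17.
Target odds = 4.
Need (23/477) × (66/17)ⁿ ≥ 4, i.e. (66/17)ⁿ ≥ 1908/23.
(66/17)³ = 287496/4913 falls short of 1908/23 but (66/17)⁴ = 18974736/83521 reaches it, so n = 4.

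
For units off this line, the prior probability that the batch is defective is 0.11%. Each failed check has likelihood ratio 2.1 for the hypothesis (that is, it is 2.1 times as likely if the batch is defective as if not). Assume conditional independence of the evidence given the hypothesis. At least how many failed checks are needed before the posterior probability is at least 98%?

15

Prior odds: 0.0011 ÷ 0.9989 = 11/9989.
Likelihood ratio per failed check = 2.1.
Target posterior odds = 0.98/0.02 = 49.
Require 2.1ⁿ ≥ 49 ÷ (11/9989) = 489461/11.
2.1¹⁴ ≈32439.2 falls short of 489461/11 but 2.1¹⁵ ≈68122.3 reaches it, so n = 15.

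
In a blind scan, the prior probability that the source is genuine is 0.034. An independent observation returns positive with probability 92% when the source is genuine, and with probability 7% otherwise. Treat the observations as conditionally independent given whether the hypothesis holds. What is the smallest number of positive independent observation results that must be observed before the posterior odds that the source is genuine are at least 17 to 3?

Prior odds: 0.034 ÷ 0.966 = 17/483.
Likelihood ratio of a positive result = 0.92/0.07 = 92/7.
Target odds = 17/3.
Need (17/483) × (92/7)ⁿ ≥ 17/3, i.e. (92/7)ⁿ ≥ 161.
(92/7)¹ = 92/7 falls short of 161 but (92/7)² = 8464/49 reaches it, so n = 2.

2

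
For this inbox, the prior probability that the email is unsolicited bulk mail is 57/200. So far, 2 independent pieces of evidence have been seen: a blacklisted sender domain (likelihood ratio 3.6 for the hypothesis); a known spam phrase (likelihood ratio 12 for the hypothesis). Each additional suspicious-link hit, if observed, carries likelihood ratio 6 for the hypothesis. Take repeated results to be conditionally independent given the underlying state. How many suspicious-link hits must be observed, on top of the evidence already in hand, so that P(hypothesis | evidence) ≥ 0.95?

Prior odds = 0.285/0.715 = 57/143.
Combined Bayes factor of the evidence already in hand = 3.6 × 12 = 43.2.
Odds after that evidence = (57/143) × 43.2 = 12312/715.
Target odds = 0.95/0.05 = 19.
Need 6ⁿ ≥ 19 ÷ (12312/715) = 715/648.
6¹ = 6, which meets the required 715/648; so n = 1.

1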